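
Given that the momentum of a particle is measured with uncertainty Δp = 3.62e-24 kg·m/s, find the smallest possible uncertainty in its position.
14.566 pm

Using the Heisenberg uncertainty principle:
ΔxΔp ≥ ℏ/2

The minimum uncertainty in position is:
Δx_min = ℏ/(2Δp)
Δx_min = (1.055e-34 J·s) / (2 × 3.620e-24 kg·m/s)
Δx_min = 1.457e-11 m = 14.566 pm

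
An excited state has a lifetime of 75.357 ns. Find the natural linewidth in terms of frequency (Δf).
1.056 MHz

Using the energy-time uncertainty principle and E = hf:
ΔEΔt ≥ ℏ/2
hΔf·Δt ≥ ℏ/2

The minimum frequency uncertainty is:
Δf = ℏ/(2hτ) = 1/(4πτ)
Δf = 1/(4π × 7.536e-08 s)
Δf = 1.056e+06 Hz = 1.056 MHz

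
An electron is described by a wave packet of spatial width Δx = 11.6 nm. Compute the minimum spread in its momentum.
4.546 × 10^-27 kg·m/s

For a wave packet, the spatial width Δx and momentum spread Δp are related by the uncertainty principle:
ΔxΔp ≥ ℏ/2

The minimum momentum spread is:
Δp_min = ℏ/(2Δx)
Δp_min = (1.055e-34 J·s) / (2 × 1.160e-08 m)
Δp_min = 4.546e-27 kg·m/s

A wave packet cannot have both a well-defined position and well-defined momentum.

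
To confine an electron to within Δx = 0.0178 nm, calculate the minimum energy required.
30.062 eV

Localizing a particle requires giving it sufficient momentum uncertainty:

1. From uncertainty principle: Δp ≥ ℏ/(2Δx)
   Δp_min = (1.055e-34 J·s) / (2 × 1.780e-11 m)
   Δp_min = 2.962e-24 kg·m/s

2. This momentum uncertainty corresponds to kinetic energy:
   KE ≈ (Δp)²/(2m) = (2.962e-24)²/(2 × 9.109e-31 kg)
   KE = 4.817e-18 J = 30.062 eV

Tighter localization requires more energy.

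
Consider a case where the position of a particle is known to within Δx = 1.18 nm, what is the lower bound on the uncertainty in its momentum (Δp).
4.469 × 10^-26 kg·m/s

Using the Heisenberg uncertainty principle:
ΔxΔp ≥ ℏ/2

The minimum uncertainty in momentum is:
Δp_min = ℏ/(2Δx)
Δp_min = (1.055e-34 J·s) / (2 × 1.180e-09 m)
Δp_min = 4.469e-26 kg·m/s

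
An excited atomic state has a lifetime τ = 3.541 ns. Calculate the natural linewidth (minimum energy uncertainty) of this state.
92.942 neV

Using the energy-time uncertainty principle:
ΔEΔt ≥ ℏ/2

The lifetime τ represents the time uncertainty Δt.
The natural linewidth (minimum energy uncertainty) is:

ΔE = ℏ/(2τ)
ΔE = (1.055e-34 J·s) / (2 × 3.541e-09 s)
ΔE = 1.489e-26 J = 92.942 neV

This natural linewidth limits the precision of spectroscopic measurements.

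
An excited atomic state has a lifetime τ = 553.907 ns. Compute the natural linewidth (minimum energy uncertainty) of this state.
594.154 peV

Using the energy-time uncertainty principle:
ΔEΔt ≥ ℏ/2

The lifetime τ represents the time uncertainty Δt.
The natural linewidth (minimum energy uncertainty) is:

ΔE = ℏ/(2τ)
ΔE = (1.055e-34 J·s) / (2 × 5.539e-07 s)
ΔE = 9.519e-29 J = 594.154 peV

This natural linewidth limits the precision of spectroscopic measurements.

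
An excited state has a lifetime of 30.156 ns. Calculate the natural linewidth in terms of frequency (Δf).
2.639 MHz

Using the energy-time uncertainty principle and E = hf:
ΔEΔt ≥ ℏ/2
hΔf·Δt ≥ ℏ/2

The minimum frequency uncertainty is:
Δf = ℏ/(2hτ) = 1/(4πτ)
Δf = 1/(4π × 3.016e-08 s)
Δf = 2.639e+06 Hz = 2.639 MHz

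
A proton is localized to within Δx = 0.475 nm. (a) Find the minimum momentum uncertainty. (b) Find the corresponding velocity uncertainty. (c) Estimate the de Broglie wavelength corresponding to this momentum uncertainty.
(a) Δp_min = 1.110 × 10^-25 kg·m/s
(b) Δv_min = 66.367 m/s
(c) λ_dB = 5.969 nm

Step-by-step:

(a) From the uncertainty principle:
Δp_min = ℏ/(2Δx) = (1.055e-34 J·s)/(2 × 4.750e-10 m) = 1.110e-25 kg·m/s

(b) The velocity uncertainty:
Δv = Δp/m = (1.110e-25 kg·m/s)/(1.673e-27 kg) = 6.637e+01 m/s = 66.367 m/s

(c) The de Broglie wavelength for this momentum:
λ = h/p = (6.626e-34 J·s)/(1.110e-25 kg·m/s) = 5.969e-09 m = 5.969 nm

Note: The de Broglie wavelength is comparable to the localization size, as expected from wave-particle duality.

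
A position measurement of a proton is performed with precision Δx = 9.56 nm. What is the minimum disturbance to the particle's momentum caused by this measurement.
5.516 × 10^-27 kg·m/s

The uncertainty principle implies that measuring position disturbs momentum:
ΔxΔp ≥ ℏ/2

When we measure position with precision Δx, we necessarily introduce a momentum uncertainty:
Δp ≥ ℏ/(2Δx)
Δp_min = (1.055e-34 J·s) / (2 × 9.560e-09 m)
Δp_min = 5.516e-27 kg·m/s

The more precisely we measure position, the greater the momentum disturbance.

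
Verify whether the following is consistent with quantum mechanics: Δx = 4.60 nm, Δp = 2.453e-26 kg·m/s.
Yes, it satisfies the uncertainty principle.

Calculate the product ΔxΔp:
ΔxΔp = (4.600e-09 m) × (2.453e-26 kg·m/s)
ΔxΔp = 1.128e-34 J·s

Compare to the minimum allowed value ℏ/2:
ℏ/2 = 5.273e-35 J·s

Since ΔxΔp = 1.128e-34 J·s ≥ 5.273e-35 J·s = ℏ/2,
the measurement satisfies the uncertainty principle.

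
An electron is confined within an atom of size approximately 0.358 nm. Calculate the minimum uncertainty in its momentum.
1.473 × 10^-25 kg·m/s

Using the Heisenberg uncertainty principle:
ΔxΔp ≥ ℏ/2

With Δx ≈ L = 3.580e-10 m (the confinement size):
Δp_min = ℏ/(2Δx)
Δp_min = (1.055e-34 J·s) / (2 × 3.580e-10 m)
Δp_min = 1.473e-25 kg·m/s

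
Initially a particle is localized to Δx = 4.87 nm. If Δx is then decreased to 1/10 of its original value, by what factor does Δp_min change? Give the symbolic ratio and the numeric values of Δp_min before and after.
Original Δp_min = 1.083 × 10^-26 kg·m/s; new Δp'_min = 1.083 × 10^-25 kg·m/s; ratio Δp'_min/Δp_min = 10.

From the uncertainty principle ΔxΔp ≥ ℏ/2, the minimum momentum uncertainty is Δp_min = ℏ/(2Δx).

Original (Δx = 4.87 nm = 4.870e-09 m):
Δp_min = (1.055e-34 J·s)/(2 × 4.870e-09 m) = 1.083e-26 kg·m/s

When Δx → (1/10)Δx:
Δp'_min = ℏ/(2 × (1/10)Δx) = 10 × ℏ/(2Δx) = 10 × Δp_min
Δp'_min = 10 × 1.083e-26 kg·m/s = 1.083e-25 kg·m/s

Since Δp_min ∝ 1/Δx, when Δx is decreased to 1/10 of its original value, Δp_min increases to 10 times its original value.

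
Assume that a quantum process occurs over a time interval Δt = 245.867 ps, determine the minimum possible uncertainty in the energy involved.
1.339 μeV

Using the energy-time uncertainty principle:
ΔEΔt ≥ ℏ/2

The minimum uncertainty in energy is:
ΔE_min = ℏ/(2Δt)
ΔE_min = (1.055e-34 J·s) / (2 × 2.459e-10 s)
ΔE_min = 2.145e-25 J = 1.339 μeV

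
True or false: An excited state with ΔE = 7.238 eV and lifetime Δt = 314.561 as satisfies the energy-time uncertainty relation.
Yes, it satisfies the uncertainty relation.

Calculate the product ΔEΔt:
ΔE = 7.238 eV = 1.160e-18 J
ΔEΔt = (1.160e-18 J) × (3.146e-16 s)
ΔEΔt = 3.648e-34 J·s

Compare to the minimum allowed value ℏ/2:
ℏ/2 = 5.273e-35 J·s

Since ΔEΔt = 3.648e-34 J·s ≥ 5.273e-35 J·s = ℏ/2,
this satisfies the uncertainty relation.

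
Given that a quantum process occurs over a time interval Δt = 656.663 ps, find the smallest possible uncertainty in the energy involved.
501.179 neV

Using the energy-time uncertainty principle:
ΔEΔt ≥ ℏ/2

The minimum uncertainty in energy is:
ΔE_min = ℏ/(2Δt)
ΔE_min = (1.055e-34 J·s) / (2 × 6.567e-10 s)
ΔE_min = 8.030e-26 J = 501.179 neV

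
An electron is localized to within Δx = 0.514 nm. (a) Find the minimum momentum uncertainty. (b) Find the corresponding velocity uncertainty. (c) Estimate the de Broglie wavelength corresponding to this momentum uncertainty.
(a) Δp_min = 1.026 × 10^-25 kg·m/s
(b) Δv_min = 112.614 km/s
(c) λ_dB = 6.459 nm

Step-by-step:

(a) From the uncertainty principle:
Δp_min = ℏ/(2Δx) = (1.055e-34 J·s)/(2 × 5.140e-10 m) = 1.026e-25 kg·m/s

(b) The velocity uncertainty:
Δv = Δp/m = (1.026e-25 kg·m/s)/(9.109e-31 kg) = 1.126e+05 m/s = 112.614 km/s

(c) The de Broglie wavelength for this momentum:
λ = h/p = (6.626e-34 J·s)/(1.026e-25 kg·m/s) = 6.459e-09 m = 6.459 nm

Note: The de Broglie wavelength is comparable to the localization size, as expected from wave-particle duality.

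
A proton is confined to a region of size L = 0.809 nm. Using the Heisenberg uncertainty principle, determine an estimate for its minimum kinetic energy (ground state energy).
7.926 μeV

Using the uncertainty principle to estimate ground state energy:

1. The position uncertainty is approximately the confinement size:
   Δx ≈ L = 8.090e-10 m

2. From ΔxΔp ≥ ℏ/2, the minimum momentum uncertainty is:
   Δp ≈ ℏ/(2L) = 6.518e-26 kg·m/s

3. The kinetic energy is approximately:
   KE ≈ (Δp)²/(2m) = (6.518e-26)²/(2 × 1.673e-27 kg)
   KE ≈ 1.270e-24 J = 7.926 μeV

This is an order-of-magnitude estimate of the ground state energy.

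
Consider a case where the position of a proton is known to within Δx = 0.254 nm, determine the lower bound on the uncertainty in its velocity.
124.112 m/s

Using the Heisenberg uncertainty principle and Δp = mΔv:
ΔxΔp ≥ ℏ/2
Δx(mΔv) ≥ ℏ/2

The minimum uncertainty in velocity is:
Δv_min = ℏ/(2mΔx)
Δv_min = (1.055e-34 J·s) / (2 × 1.673e-27 kg × 2.540e-10 m)
Δv_min = 1.241e+02 m/s = 124.112 m/s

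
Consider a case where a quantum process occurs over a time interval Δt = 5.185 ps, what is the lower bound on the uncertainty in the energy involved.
63.473 μeV

Using the energy-time uncertainty principle:
ΔEΔt ≥ ℏ/2

The minimum uncertainty in energy is:
ΔE_min = ℏ/(2Δt)
ΔE_min = (1.055e-34 J·s) / (2 × 5.185e-12 s)
ΔE_min = 1.017e-23 J = 63.473 μeV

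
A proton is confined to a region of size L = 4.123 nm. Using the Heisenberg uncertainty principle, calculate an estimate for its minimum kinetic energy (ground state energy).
305.160 neV

Using the uncertainty principle to estimate ground state energy:

1. The position uncertainty is approximately the confinement size:
   Δx ≈ L = 4.123e-09 m

2. From ΔxΔp ≥ ℏ/2, the minimum momentum uncertainty is:
   Δp ≈ ℏ/(2L) = 1.279e-26 kg·m/s

3. The kinetic energy is approximately:
   KE ≈ (Δp)²/(2m) = (1.279e-26)²/(2 × 1.673e-27 kg)
   KE ≈ 4.889e-26 J = 305.160 neV

This is an order-of-magnitude estimate of the ground state energy.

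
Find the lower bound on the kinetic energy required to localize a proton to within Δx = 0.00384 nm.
351.797 meV

Localizing a particle requires giving it sufficient momentum uncertainty:

1. From uncertainty principle: Δp ≥ ℏ/(2Δx)
   Δp_min = (1.055e-34 J·s) / (2 × 3.840e-12 m)
   Δp_min = 1.373e-23 kg·m/s

2. This momentum uncertainty corresponds to kinetic energy:
   KE ≈ (Δp)²/(2m) = (1.373e-23)²/(2 × 1.673e-27 kg)
   KE = 5.636e-20 J = 351.797 meV

Tighter localization requires more energy.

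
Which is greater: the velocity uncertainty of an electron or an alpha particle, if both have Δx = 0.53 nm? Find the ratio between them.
The electron has the larger minimum velocity uncertainty, by a ratio of 7294.3.

For both particles, Δp_min = ℏ/(2Δx) = 9.949e-26 kg·m/s (same for both).

The velocity uncertainty is Δv = Δp/m:
- electron: Δv = 9.949e-26 / 9.109e-31 = 1.092e+05 m/s = 109.215 km/s
- alpha particle: Δv = 9.949e-26 / 6.645e-27 = 1.497e+01 m/s = 14.973 m/s

Ratio: 1.092e+05 / 1.497e+01 = 7294.3

The lighter particle has larger velocity uncertainty because Δv ∝ 1/m.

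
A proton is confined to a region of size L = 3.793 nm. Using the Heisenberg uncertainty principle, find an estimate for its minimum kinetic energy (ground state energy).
360.569 neV

Using the uncertainty principle to estimate ground state energy:

1. The position uncertainty is approximately the confinement size:
   Δx ≈ L = 3.793e-09 m

2. From ΔxΔp ≥ ℏ/2, the minimum momentum uncertainty is:
   Δp ≈ ℏ/(2L) = 1.390e-26 kg·m/s

3. The kinetic energy is approximately:
   KE ≈ (Δp)²/(2m) = (1.390e-26)²/(2 × 1.673e-27 kg)
   KE ≈ 5.777e-26 J = 360.569 neV

This is an order-of-magnitude estimate of the ground state energy.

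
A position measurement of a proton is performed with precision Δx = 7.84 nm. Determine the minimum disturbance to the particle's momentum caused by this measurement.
6.726 × 10^-27 kg·m/s

The uncertainty principle implies that measuring position disturbs momentum:
ΔxΔp ≥ ℏ/2

When we measure position with precision Δx, we necessarily introduce a momentum uncertainty:
Δp ≥ ℏ/(2Δx)
Δp_min = (1.055e-34 J·s) / (2 × 7.840e-09 m)
Δp_min = 6.726e-27 kg·m/s

The more precisely we measure position, the greater the momentum disturbance.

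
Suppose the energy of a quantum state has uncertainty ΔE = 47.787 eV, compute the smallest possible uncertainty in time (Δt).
6.887 as

Using the energy-time uncertainty principle:
ΔEΔt ≥ ℏ/2

The minimum uncertainty in time is:
Δt_min = ℏ/(2ΔE)
Δt_min = (1.055e-34 J·s) / (2 × 7.656e-18 J)
Δt_min = 6.887e-18 s = 6.887 as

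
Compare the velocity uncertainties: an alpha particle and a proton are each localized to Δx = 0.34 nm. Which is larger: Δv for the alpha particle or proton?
The proton has the larger minimum velocity uncertainty, by a ratio of 4.0.

For both particles, Δp_min = ℏ/(2Δx) = 1.551e-25 kg·m/s (same for both).

The velocity uncertainty is Δv = Δp/m:
- alpha particle: Δv = 1.551e-25 / 6.645e-27 = 2.334e+01 m/s = 23.340 m/s
- proton: Δv = 1.551e-25 / 1.673e-27 = 9.272e+01 m/s = 92.719 m/s

Ratio: 9.272e+01 / 2.334e+01 = 4.0

The lighter particle has larger velocity uncertainty because Δv ∝ 1/m.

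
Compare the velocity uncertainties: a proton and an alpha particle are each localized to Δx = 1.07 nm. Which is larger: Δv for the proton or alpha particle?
The proton has the larger minimum velocity uncertainty, by a ratio of 4.0.

For both particles, Δp_min = ℏ/(2Δx) = 4.928e-26 kg·m/s (same for both).

The velocity uncertainty is Δv = Δp/m:
- proton: Δv = 4.928e-26 / 1.673e-27 = 2.946e+01 m/s = 29.462 m/s
- alpha particle: Δv = 4.928e-26 / 6.645e-27 = 7.416e+00 m/s = 7.416 m/s

Ratio: 2.946e+01 / 7.416e+00 = 4.0

The lighter particle has larger velocity uncertainty because Δv ∝ 1/m.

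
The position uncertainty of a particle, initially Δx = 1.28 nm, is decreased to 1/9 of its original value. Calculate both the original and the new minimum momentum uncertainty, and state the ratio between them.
Original Δp_min = 4.119 × 10^-26 kg·m/s; new Δp'_min = 3.707 × 10^-25 kg·m/s; ratio Δp'_min/Δp_min = 9.

From the uncertainty principle ΔxΔp ≥ ℏ/2, the minimum momentum uncertainty is Δp_min = ℏ/(2Δx).

Original (Δx = 1.28 nm = 1.280e-09 m):
Δp_min = (1.055e-34 J·s)/(2 × 1.280e-09 m) = 4.119e-26 kg·m/s

When Δx → (1/9)Δx:
Δp'_min = ℏ/(2 × (1/9)Δx) = 9 × ℏ/(2Δx) = 9 × Δp_min
Δp'_min = 9 × 4.119e-26 kg·m/s = 3.707e-25 kg·m/s

Since Δp_min ∝ 1/Δx, when Δx is decreased to 1/9 of its original value, Δp_min increases to 9 times its original value.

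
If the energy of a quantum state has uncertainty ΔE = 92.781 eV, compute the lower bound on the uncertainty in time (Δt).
3.547 as

Using the energy-time uncertainty principle:
ΔEΔt ≥ ℏ/2

The minimum uncertainty in time is:
Δt_min = ℏ/(2ΔE)
Δt_min = (1.055e-34 J·s) / (2 × 1.487e-17 J)
Δt_min = 3.547e-18 s = 3.547 as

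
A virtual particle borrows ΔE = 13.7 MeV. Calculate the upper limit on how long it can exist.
24.022 ys

Using the energy-time uncertainty principle:
ΔEΔt ≥ ℏ/2

For a virtual particle borrowing energy ΔE, the maximum lifetime is:
Δt_max = ℏ/(2ΔE)

Converting energy:
ΔE = 13.7 MeV = 2.195e-12 J

Δt_max = (1.055e-34 J·s) / (2 × 2.195e-12 J)
Δt_max = 2.402e-23 s = 24.022 ys

Virtual particles with higher borrowed energy exist for shorter times.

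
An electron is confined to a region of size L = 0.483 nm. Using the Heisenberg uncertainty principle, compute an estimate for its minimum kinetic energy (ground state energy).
40.829 meV

Using the uncertainty principle to estimate ground state energy:

1. The position uncertainty is approximately the confinement size:
   Δx ≈ L = 4.830e-10 m

2. From ΔxΔp ≥ ℏ/2, the minimum momentum uncertainty is:
   Δp ≈ ℏ/(2L) = 1.092e-25 kg·m/s

3. The kinetic energy is approximately:
   KE ≈ (Δp)²/(2m) = (1.092e-25)²/(2 × 9.109e-31 kg)
   KE ≈ 6.542e-21 J = 40.829 meV

This is an order-of-magnitude estimate of the ground state energy.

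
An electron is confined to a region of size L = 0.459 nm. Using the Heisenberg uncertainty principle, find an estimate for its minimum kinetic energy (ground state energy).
45.210 meV

Using the uncertainty principle to estimate ground state energy:

1. The position uncertainty is approximately the confinement size:
   Δx ≈ L = 4.590e-10 m

2. From ΔxΔp ≥ ℏ/2, the minimum momentum uncertainty is:
   Δp ≈ ℏ/(2L) = 1.149e-25 kg·m/s

3. The kinetic energy is approximately:
   KE ≈ (Δp)²/(2m) = (1.149e-25)²/(2 × 9.109e-31 kg)
   KE ≈ 7.243e-21 J = 45.210 meV

This is an order-of-magnitude estimate of the ground state energy.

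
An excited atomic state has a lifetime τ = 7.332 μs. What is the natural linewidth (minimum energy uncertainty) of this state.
44.886 peV

Using the energy-time uncertainty principle:
ΔEΔt ≥ ℏ/2

The lifetime τ represents the time uncertainty Δt.
The natural linewidth (minimum energy uncertainty) is:

ΔE = ℏ/(2τ)
ΔE = (1.055e-34 J·s) / (2 × 7.332e-06 s)
ΔE = 7.192e-30 J = 44.886 peV

This natural linewidth limits the precision of spectroscopic measurements.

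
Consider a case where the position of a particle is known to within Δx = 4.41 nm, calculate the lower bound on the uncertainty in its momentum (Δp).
1.196 × 10^-26 kg·m/s

Using the Heisenberg uncertainty principle:
ΔxΔp ≥ ℏ/2

The minimum uncertainty in momentum is:
Δp_min = ℏ/(2Δx)
Δp_min = (1.055e-34 J·s) / (2 × 4.410e-09 m)
Δp_min = 1.196e-26 kg·m/s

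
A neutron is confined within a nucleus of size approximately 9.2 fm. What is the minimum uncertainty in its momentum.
5.731 × 10^-21 kg·m/s

Using the Heisenberg uncertainty principle:
ΔxΔp ≥ ℏ/2

With Δx ≈ L = 9.200e-15 m (the confinement size):
Δp_min = ℏ/(2Δx)
Δp_min = (1.055e-34 J·s) / (2 × 9.200e-15 m)
Δp_min = 5.731e-21 kg·m/s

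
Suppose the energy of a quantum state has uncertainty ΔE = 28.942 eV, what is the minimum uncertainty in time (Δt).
11.371 as

Using the energy-time uncertainty principle:
ΔEΔt ≥ ℏ/2

The minimum uncertainty in time is:
Δt_min = ℏ/(2ΔE)
Δt_min = (1.055e-34 J·s) / (2 × 4.637e-18 J)
Δt_min = 1.137e-17 s = 11.371 as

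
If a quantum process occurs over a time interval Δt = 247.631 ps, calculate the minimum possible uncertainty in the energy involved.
1.329 μeV

Using the energy-time uncertainty principle:
ΔEΔt ≥ ℏ/2

The minimum uncertainty in energy is:
ΔE_min = ℏ/(2Δt)
ΔE_min = (1.055e-34 J·s) / (2 × 2.476e-10 s)
ΔE_min = 2.129e-25 J = 1.329 μeV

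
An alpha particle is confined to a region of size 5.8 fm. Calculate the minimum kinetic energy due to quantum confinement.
38.817 keV

Using the uncertainty principle:

1. Position uncertainty: Δx ≈ 5.800e-15 m
2. Minimum momentum uncertainty: Δp = ℏ/(2Δx) = 9.091e-21 kg·m/s
3. Minimum kinetic energy:
   KE = (Δp)²/(2m) = (9.091e-21)²/(2 × 6.645e-27 kg)
   KE = 6.219e-15 J = 38.817 keV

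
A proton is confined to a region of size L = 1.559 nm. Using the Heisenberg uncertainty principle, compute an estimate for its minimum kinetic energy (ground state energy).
2.134 μeV

Using the uncertainty principle to estimate ground state energy:

1. The position uncertainty is approximately the confinement size:
   Δx ≈ L = 1.559e-09 m

2. From ΔxΔp ≥ ℏ/2, the minimum momentum uncertainty is:
   Δp ≈ ℏ/(2L) = 3.382e-26 kg·m/s

3. The kinetic energy is approximately:
   KE ≈ (Δp)²/(2m) = (3.382e-26)²/(2 × 1.673e-27 kg)
   KE ≈ 3.420e-25 J = 2.134 μeV

This is an order-of-magnitude estimate of the ground state energy.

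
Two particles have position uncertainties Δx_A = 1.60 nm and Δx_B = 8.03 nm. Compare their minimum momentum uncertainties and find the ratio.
Particle A has the larger minimum momentum uncertainty, by a factor of 5.02.

For each particle, the minimum momentum uncertainty is Δp_min = ℏ/(2Δx):

Particle A: Δp_A = ℏ/(2×1.600e-09 m) = 3.296e-26 kg·m/s
Particle B: Δp_B = ℏ/(2×8.030e-09 m) = 6.566e-27 kg·m/s

Ratio: Δp_A/Δp_B = 5.02

Since Δp_min ∝ 1/Δx, the particle with smaller position uncertainty (A) has larger momentum uncertainty.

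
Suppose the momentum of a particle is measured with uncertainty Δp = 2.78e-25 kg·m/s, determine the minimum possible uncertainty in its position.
189.671 pm

Using the Heisenberg uncertainty principle:
ΔxΔp ≥ ℏ/2

The minimum uncertainty in position is:
Δx_min = ℏ/(2Δp)
Δx_min = (1.055e-34 J·s) / (2 × 2.780e-25 kg·m/s)
Δx_min = 1.897e-10 m = 189.671 pm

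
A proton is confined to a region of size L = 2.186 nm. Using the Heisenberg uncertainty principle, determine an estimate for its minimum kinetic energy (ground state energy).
1.086 μeV

Using the uncertainty principle to estimate ground state energy:

1. The position uncertainty is approximately the confinement size:
   Δx ≈ L = 2.186e-09 m

2. From ΔxΔp ≥ ℏ/2, the minimum momentum uncertainty is:
   Δp ≈ ℏ/(2L) = 2.412e-26 kg·m/s

3. The kinetic energy is approximately:
   KE ≈ (Δp)²/(2m) = (2.412e-26)²/(2 × 1.673e-27 kg)
   KE ≈ 1.739e-25 J = 1.086 μeV

This is an order-of-magnitude estimate of the ground state energy.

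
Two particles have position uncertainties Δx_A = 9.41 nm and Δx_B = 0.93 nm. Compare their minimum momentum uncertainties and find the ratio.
Particle B has the larger minimum momentum uncertainty, by a factor of 10.12.

For each particle, the minimum momentum uncertainty is Δp_min = ℏ/(2Δx):

Particle A: Δp_A = ℏ/(2×9.410e-09 m) = 5.603e-27 kg·m/s
Particle B: Δp_B = ℏ/(2×9.300e-10 m) = 5.670e-26 kg·m/s

Ratio: Δp_B/Δp_A = 10.12

Since Δp_min ∝ 1/Δx, the particle with smaller position uncertainty (B) has larger momentum uncertainty.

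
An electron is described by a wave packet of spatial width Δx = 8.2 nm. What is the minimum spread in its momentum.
6.430 × 10^-27 kg·m/s

For a wave packet, the spatial width Δx and momentum spread Δp are related by the uncertainty principle:
ΔxΔp ≥ ℏ/2

The minimum momentum spread is:
Δp_min = ℏ/(2Δx)
Δp_min = (1.055e-34 J·s) / (2 × 8.200e-09 m)
Δp_min = 6.430e-27 kg·m/s

A wave packet cannot have both a well-defined position and well-defined momentum.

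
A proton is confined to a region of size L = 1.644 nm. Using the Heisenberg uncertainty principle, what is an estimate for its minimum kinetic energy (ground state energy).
1.919 μeV

Using the uncertainty principle to estimate ground state energy:

1. The position uncertainty is approximately the confinement size:
   Δx ≈ L = 1.644e-09 m

2. From ΔxΔp ≥ ℏ/2, the minimum momentum uncertainty is:
   Δp ≈ ℏ/(2L) = 3.207e-26 kg·m/s

3. The kinetic energy is approximately:
   KE ≈ (Δp)²/(2m) = (3.207e-26)²/(2 × 1.673e-27 kg)
   KE ≈ 3.075e-25 J = 1.919 μeV

This is an order-of-magnitude estimate of the ground state energy.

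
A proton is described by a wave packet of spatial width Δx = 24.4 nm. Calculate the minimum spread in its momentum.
2.161 × 10^-27 kg·m/s

For a wave packet, the spatial width Δx and momentum spread Δp are related by the uncertainty principle:
ΔxΔp ≥ ℏ/2

The minimum momentum spread is:
Δp_min = ℏ/(2Δx)
Δp_min = (1.055e-34 J·s) / (2 × 2.440e-08 m)
Δp_min = 2.161e-27 kg·m/s

A wave packet cannot have both a well-defined position and well-defined momentum.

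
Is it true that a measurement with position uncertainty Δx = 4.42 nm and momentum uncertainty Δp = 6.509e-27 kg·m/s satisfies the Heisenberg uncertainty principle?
No, it violates the uncertainty principle (impossible measurement).

Calculate the product ΔxΔp:
ΔxΔp = (4.420e-09 m) × (6.509e-27 kg·m/s)
ΔxΔp = 2.877e-35 J·s

Compare to the minimum allowed value ℏ/2:
ℏ/2 = 5.273e-35 J·s

Since ΔxΔp = 2.877e-35 J·s < 5.273e-35 J·s = ℏ/2,
the measurement violates the uncertainty principle.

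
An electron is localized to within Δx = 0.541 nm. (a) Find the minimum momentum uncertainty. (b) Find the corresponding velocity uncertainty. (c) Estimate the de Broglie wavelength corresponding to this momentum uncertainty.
(a) Δp_min = 9.747 × 10^-26 kg·m/s
(b) Δv_min = 106.994 km/s
(c) λ_dB = 6.798 nm

Step-by-step:

(a) From the uncertainty principle:
Δp_min = ℏ/(2Δx) = (1.055e-34 J·s)/(2 × 5.410e-10 m) = 9.747e-26 kg·m/s

(b) The velocity uncertainty:
Δv = Δp/m = (9.747e-26 kg·m/s)/(9.109e-31 kg) = 1.070e+05 m/s = 106.994 km/s

(c) The de Broglie wavelength for this momentum:
λ = h/p = (6.626e-34 J·s)/(9.747e-26 kg·m/s) = 6.798e-09 m = 6.798 nm

Note: The de Broglie wavelength is comparable to the localization size, as expected from wave-particle duality.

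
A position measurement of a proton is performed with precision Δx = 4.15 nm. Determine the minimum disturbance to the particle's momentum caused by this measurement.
1.271 × 10^-26 kg·m/s

The uncertainty principle implies that measuring position disturbs momentum:
ΔxΔp ≥ ℏ/2

When we measure position with precision Δx, we necessarily introduce a momentum uncertainty:
Δp ≥ ℏ/(2Δx)
Δp_min = (1.055e-34 J·s) / (2 × 4.150e-09 m)
Δp_min = 1.271e-26 kg·m/s

The more precisely we measure position, the greater the momentum disturbance.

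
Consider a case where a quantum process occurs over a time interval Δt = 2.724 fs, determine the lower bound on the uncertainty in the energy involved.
120.817 meV

Using the energy-time uncertainty principle:
ΔEΔt ≥ ℏ/2

The minimum uncertainty in energy is:
ΔE_min = ℏ/(2Δt)
ΔE_min = (1.055e-34 J·s) / (2 × 2.724e-15 s)
ΔE_min = 1.936e-20 J = 120.817 meV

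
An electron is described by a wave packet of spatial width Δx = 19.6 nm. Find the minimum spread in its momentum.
2.690 × 10^-27 kg·m/s

For a wave packet, the spatial width Δx and momentum spread Δp are related by the uncertainty principle:
ΔxΔp ≥ ℏ/2

The minimum momentum spread is:
Δp_min = ℏ/(2Δx)
Δp_min = (1.055e-34 J·s) / (2 × 1.960e-08 m)
Δp_min = 2.690e-27 kg·m/s

A wave packet cannot have both a well-defined position and well-defined momentum.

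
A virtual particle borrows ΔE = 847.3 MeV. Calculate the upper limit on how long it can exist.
3.884 × 10^-25 s

Using the energy-time uncertainty principle:
ΔEΔt ≥ ℏ/2

For a virtual particle borrowing energy ΔE, the maximum lifetime is:
Δt_max = ℏ/(2ΔE)

Converting energy:
ΔE = 847.3 MeV = 1.358e-10 J

Δt_max = (1.055e-34 J·s) / (2 × 1.358e-10 J)
Δt_max = 3.884e-25 s = 3.884 × 10^-25 s

Virtual particles with higher borrowed energy exist for shorter times.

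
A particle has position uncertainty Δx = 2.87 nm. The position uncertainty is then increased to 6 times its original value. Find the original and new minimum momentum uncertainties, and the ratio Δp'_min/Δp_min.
Original Δp_min = 1.837 × 10^-26 kg·m/s; new Δp'_min = 3.062 × 10^-27 kg·m/s; ratio Δp'_min/Δp_min = 1/6.

From the uncertainty principle ΔxΔp ≥ ℏ/2, the minimum momentum uncertainty is Δp_min = ℏ/(2Δx).

Original (Δx = 2.87 nm = 2.870e-09 m):
Δp_min = (1.055e-34 J·s)/(2 × 2.870e-09 m) = 1.837e-26 kg·m/s

When Δx → 6Δx:
Δp'_min = ℏ/(2 × 6Δx) = (1/6) × ℏ/(2Δx) = (1/6) × Δp_min
Δp'_min = 1/6 × 1.837e-26 kg·m/s = 3.062e-27 kg·m/s

Since Δp_min ∝ 1/Δx, when Δx is increased to 6 times its original value, Δp_min decreases to 1/6 of its original value.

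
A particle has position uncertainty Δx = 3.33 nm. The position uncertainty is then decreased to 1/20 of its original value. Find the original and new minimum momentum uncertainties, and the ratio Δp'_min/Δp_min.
Original Δp_min = 1.583 × 10^-26 kg·m/s; new Δp'_min = 3.167 × 10^-25 kg·m/s; ratio Δp'_min/Δp_min = 20.

From the uncertainty principle ΔxΔp ≥ ℏ/2, the minimum momentum uncertainty is Δp_min = ℏ/(2Δx).

Original (Δx = 3.33 nm = 3.330e-09 m):
Δp_min = (1.055e-34 J·s)/(2 × 3.330e-09 m) = 1.583e-26 kg·m/s

When Δx → (1/20)Δx:
Δp'_min = ℏ/(2 × (1/20)Δx) = 20 × ℏ/(2Δx) = 20 × Δp_min
Δp'_min = 20 × 1.583e-26 kg·m/s = 3.167e-25 kg·m/s

Since Δp_min ∝ 1/Δx, when Δx is decreased to 1/20 of its original value, Δp_min increases to 20 times its original value.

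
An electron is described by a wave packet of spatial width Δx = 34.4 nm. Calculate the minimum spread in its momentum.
1.533 × 10^-27 kg·m/s

For a wave packet, the spatial width Δx and momentum spread Δp are related by the uncertainty principle:
ΔxΔp ≥ ℏ/2

The minimum momentum spread is:
Δp_min = ℏ/(2Δx)
Δp_min = (1.055e-34 J·s) / (2 × 3.440e-08 m)
Δp_min = 1.533e-27 kg·m/s

A wave packet cannot have both a well-defined position and well-defined momentum.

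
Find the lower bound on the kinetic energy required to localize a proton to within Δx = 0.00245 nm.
864.215 meV

Localizing a particle requires giving it sufficient momentum uncertainty:

1. From uncertainty principle: Δp ≥ ℏ/(2Δx)
   Δp_min = (1.055e-34 J·s) / (2 × 2.450e-12 m)
   Δp_min = 2.152e-23 kg·m/s

2. This momentum uncertainty corresponds to kinetic energy:
   KE ≈ (Δp)²/(2m) = (2.152e-23)²/(2 × 1.673e-27 kg)
   KE = 1.385e-19 J = 864.215 meV

Tighter localization requires more energy.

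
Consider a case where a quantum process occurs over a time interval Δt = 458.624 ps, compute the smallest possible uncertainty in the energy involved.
717.594 neV

Using the energy-time uncertainty principle:
ΔEΔt ≥ ℏ/2

The minimum uncertainty in energy is:
ΔE_min = ℏ/(2Δt)
ΔE_min = (1.055e-34 J·s) / (2 × 4.586e-10 s)
ΔE_min = 1.150e-25 J = 717.594 neV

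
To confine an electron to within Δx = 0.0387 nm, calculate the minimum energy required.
6.360 eV

Localizing a particle requires giving it sufficient momentum uncertainty:

1. From uncertainty principle: Δp ≥ ℏ/(2Δx)
   Δp_min = (1.055e-34 J·s) / (2 × 3.870e-11 m)
   Δp_min = 1.362e-24 kg·m/s

2. This momentum uncertainty corresponds to kinetic energy:
   KE ≈ (Δp)²/(2m) = (1.362e-24)²/(2 × 9.109e-31 kg)
   KE = 1.019e-18 J = 6.360 eV

Tighter localization requires more energy.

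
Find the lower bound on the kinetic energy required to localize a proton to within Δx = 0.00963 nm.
55.937 meV

Localizing a particle requires giving it sufficient momentum uncertainty:

1. From uncertainty principle: Δp ≥ ℏ/(2Δx)
   Δp_min = (1.055e-34 J·s) / (2 × 9.630e-12 m)
   Δp_min = 5.475e-24 kg·m/s

2. This momentum uncertainty corresponds to kinetic energy:
   KE ≈ (Δp)²/(2m) = (5.475e-24)²/(2 × 1.673e-27 kg)
   KE = 8.962e-21 J = 55.937 meV

Tighter localization requires more energy.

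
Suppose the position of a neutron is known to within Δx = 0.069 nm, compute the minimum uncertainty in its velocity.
456.248 m/s

Using the Heisenberg uncertainty principle and Δp = mΔv:
ΔxΔp ≥ ℏ/2
Δx(mΔv) ≥ ℏ/2

The minimum uncertainty in velocity is:
Δv_min = ℏ/(2mΔx)
Δv_min = (1.055e-34 J·s) / (2 × 1.675e-27 kg × 6.900e-11 m)
Δv_min = 4.562e+02 m/s = 456.248 m/s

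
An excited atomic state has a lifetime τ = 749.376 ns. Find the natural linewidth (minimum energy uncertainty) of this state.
439.173 peV

Using the energy-time uncertainty principle:
ΔEΔt ≥ ℏ/2

The lifetime τ represents the time uncertainty Δt.
The natural linewidth (minimum energy uncertainty) is:

ΔE = ℏ/(2τ)
ΔE = (1.055e-34 J·s) / (2 × 7.494e-07 s)
ΔE = 7.036e-29 J = 439.173 peV

This natural linewidth limits the precision of spectroscopic measurements.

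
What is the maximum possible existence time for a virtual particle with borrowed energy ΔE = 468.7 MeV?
7.022 × 10^-25 s

Using the energy-time uncertainty principle:
ΔEΔt ≥ ℏ/2

For a virtual particle borrowing energy ΔE, the maximum lifetime is:
Δt_max = ℏ/(2ΔE)

Converting energy:
ΔE = 468.7 MeV = 7.509e-11 J

Δt_max = (1.055e-34 J·s) / (2 × 7.509e-11 J)
Δt_max = 7.022e-25 s = 7.022 × 10^-25 s

Virtual particles with higher borrowed energy exist for shorter times.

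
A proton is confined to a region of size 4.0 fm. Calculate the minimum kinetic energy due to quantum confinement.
324.216 keV

Using the uncertainty principle:

1. Position uncertainty: Δx ≈ 4.000e-15 m
2. Minimum momentum uncertainty: Δp = ℏ/(2Δx) = 1.318e-20 kg·m/s
3. Minimum kinetic energy:
   KE = (Δp)²/(2m) = (1.318e-20)²/(2 × 1.673e-27 kg)
   KE = 5.195e-14 J = 324.216 keV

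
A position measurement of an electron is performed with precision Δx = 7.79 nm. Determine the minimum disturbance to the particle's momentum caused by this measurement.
6.769 × 10^-27 kg·m/s

The uncertainty principle implies that measuring position disturbs momentum:
ΔxΔp ≥ ℏ/2

When we measure position with precision Δx, we necessarily introduce a momentum uncertainty:
Δp ≥ ℏ/(2Δx)
Δp_min = (1.055e-34 J·s) / (2 × 7.790e-09 m)
Δp_min = 6.769e-27 kg·m/s

The more precisely we measure position, the greater the momentum disturbance.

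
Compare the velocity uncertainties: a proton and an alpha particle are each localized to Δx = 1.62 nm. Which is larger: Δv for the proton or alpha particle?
The proton has the larger minimum velocity uncertainty, by a ratio of 4.0.

For both particles, Δp_min = ℏ/(2Δx) = 3.255e-26 kg·m/s (same for both).

The velocity uncertainty is Δv = Δp/m:
- proton: Δv = 3.255e-26 / 1.673e-27 = 1.946e+01 m/s = 19.460 m/s
- alpha particle: Δv = 3.255e-26 / 6.645e-27 = 4.898e+00 m/s = 4.898 m/s

Ratio: 1.946e+01 / 4.898e+00 = 4.0

The lighter particle has larger velocity uncertainty because Δv ∝ 1/m.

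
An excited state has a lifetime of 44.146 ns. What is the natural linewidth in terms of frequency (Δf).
1.803 MHz

Using the energy-time uncertainty principle and E = hf:
ΔEΔt ≥ ℏ/2
hΔf·Δt ≥ ℏ/2

The minimum frequency uncertainty is:
Δf = ℏ/(2hτ) = 1/(4πτ)
Δf = 1/(4π × 4.415e-08 s)
Δf = 1.803e+06 Hz = 1.803 MHz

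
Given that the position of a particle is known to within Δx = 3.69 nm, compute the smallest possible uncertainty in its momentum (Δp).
1.429 × 10^-26 kg·m/s

Using the Heisenberg uncertainty principle:
ΔxΔp ≥ ℏ/2

The minimum uncertainty in momentum is:
Δp_min = ℏ/(2Δx)
Δp_min = (1.055e-34 J·s) / (2 × 3.690e-09 m)
Δp_min = 1.429e-26 kg·m/s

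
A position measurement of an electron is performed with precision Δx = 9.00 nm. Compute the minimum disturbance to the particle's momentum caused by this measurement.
5.859 × 10^-27 kg·m/s

The uncertainty principle implies that measuring position disturbs momentum:
ΔxΔp ≥ ℏ/2

When we measure position with precision Δx, we necessarily introduce a momentum uncertainty:
Δp ≥ ℏ/(2Δx)
Δp_min = (1.055e-34 J·s) / (2 × 9.000e-09 m)
Δp_min = 5.859e-27 kg·m/s

The more precisely we measure position, the greater the momentum disturbance.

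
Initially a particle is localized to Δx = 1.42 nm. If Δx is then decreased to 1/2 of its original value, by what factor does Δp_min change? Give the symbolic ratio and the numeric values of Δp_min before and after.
Original Δp_min = 3.713 × 10^-26 kg·m/s; new Δp'_min = 7.427 × 10^-26 kg·m/s; ratio Δp'_min/Δp_min = 2.

From the uncertainty principle ΔxΔp ≥ ℏ/2, the minimum momentum uncertainty is Δp_min = ℏ/(2Δx).

Original (Δx = 1.42 nm = 1.420e-09 m):
Δp_min = (1.055e-34 J·s)/(2 × 1.420e-09 m) = 3.713e-26 kg·m/s

When Δx → (1/2)Δx:
Δp'_min = ℏ/(2 × (1/2)Δx) = 2 × ℏ/(2Δx) = 2 × Δp_min
Δp'_min = 2 × 3.713e-26 kg·m/s = 7.427e-26 kg·m/s

Since Δp_min ∝ 1/Δx, when Δx is decreased to 1/2 of its original value, Δp_min increases to 2 times its original value.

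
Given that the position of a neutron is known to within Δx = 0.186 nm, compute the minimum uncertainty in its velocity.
169.253 m/s

Using the Heisenberg uncertainty principle and Δp = mΔv:
ΔxΔp ≥ ℏ/2
Δx(mΔv) ≥ ℏ/2

The minimum uncertainty in velocity is:
Δv_min = ℏ/(2mΔx)
Δv_min = (1.055e-34 J·s) / (2 × 1.675e-27 kg × 1.860e-10 m)
Δv_min = 1.693e+02 m/s = 169.253 m/s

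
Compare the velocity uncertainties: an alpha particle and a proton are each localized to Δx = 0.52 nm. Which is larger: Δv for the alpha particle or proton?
The proton has the larger minimum velocity uncertainty, by a ratio of 4.0.

For both particles, Δp_min = ℏ/(2Δx) = 1.014e-25 kg·m/s (same for both).

The velocity uncertainty is Δv = Δp/m:
- alpha particle: Δv = 1.014e-25 / 6.645e-27 = 1.526e+01 m/s = 15.261 m/s
- proton: Δv = 1.014e-25 / 1.673e-27 = 6.062e+01 m/s = 60.624 m/s

Ratio: 6.062e+01 / 1.526e+01 = 4.0

The lighter particle has larger velocity uncertainty because Δv ∝ 1/m.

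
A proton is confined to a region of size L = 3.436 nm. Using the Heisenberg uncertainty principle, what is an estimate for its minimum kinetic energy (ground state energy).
439.388 neV

Using the uncertainty principle to estimate ground state energy:

1. The position uncertainty is approximately the confinement size:
   Δx ≈ L = 3.436e-09 m

2. From ΔxΔp ≥ ℏ/2, the minimum momentum uncertainty is:
   Δp ≈ ℏ/(2L) = 1.535e-26 kg·m/s

3. The kinetic energy is approximately:
   KE ≈ (Δp)²/(2m) = (1.535e-26)²/(2 × 1.673e-27 kg)
   KE ≈ 7.040e-26 J = 439.388 neV

This is an order-of-magnitude estimate of the ground state energy.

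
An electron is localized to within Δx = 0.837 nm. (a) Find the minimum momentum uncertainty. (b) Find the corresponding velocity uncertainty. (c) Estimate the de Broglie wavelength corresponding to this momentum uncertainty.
(a) Δp_min = 6.300 × 10^-26 kg·m/s
(b) Δv_min = 69.156 km/s
(c) λ_dB = 10.518 nm

Step-by-step:

(a) From the uncertainty principle:
Δp_min = ℏ/(2Δx) = (1.055e-34 J·s)/(2 × 8.370e-10 m) = 6.300e-26 kg·m/s

(b) The velocity uncertainty:
Δv = Δp/m = (6.300e-26 kg·m/s)/(9.109e-31 kg) = 6.916e+04 m/s = 69.156 km/s

(c) The de Broglie wavelength for this momentum:
λ = h/p = (6.626e-34 J·s)/(6.300e-26 kg·m/s) = 1.052e-08 m = 10.518 nm

Note: The de Broglie wavelength is comparable to the localization size, as expected from wave-particle duality.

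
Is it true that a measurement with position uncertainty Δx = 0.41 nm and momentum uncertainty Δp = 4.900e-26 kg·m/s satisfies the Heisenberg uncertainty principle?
No, it violates the uncertainty principle (impossible measurement).

Calculate the product ΔxΔp:
ΔxΔp = (4.100e-10 m) × (4.900e-26 kg·m/s)
ΔxΔp = 2.009e-35 J·s

Compare to the minimum allowed value ℏ/2:
ℏ/2 = 5.273e-35 J·s

Since ΔxΔp = 2.009e-35 J·s < 5.273e-35 J·s = ℏ/2,
the measurement violates the uncertainty principle.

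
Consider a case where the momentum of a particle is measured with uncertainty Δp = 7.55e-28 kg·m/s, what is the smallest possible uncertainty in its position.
69.839 nm

Using the Heisenberg uncertainty principle:
ΔxΔp ≥ ℏ/2

The minimum uncertainty in position is:
Δx_min = ℏ/(2Δp)
Δx_min = (1.055e-34 J·s) / (2 × 7.550e-28 kg·m/s)
Δx_min = 6.984e-08 m = 69.839 nm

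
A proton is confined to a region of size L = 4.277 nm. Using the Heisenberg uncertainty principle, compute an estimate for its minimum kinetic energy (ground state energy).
283.580 neV

Using the uncertainty principle to estimate ground state energy:

1. The position uncertainty is approximately the confinement size:
   Δx ≈ L = 4.277e-09 m

2. From ΔxΔp ≥ ℏ/2, the minimum momentum uncertainty is:
   Δp ≈ ℏ/(2L) = 1.233e-26 kg·m/s

3. The kinetic energy is approximately:
   KE ≈ (Δp)²/(2m) = (1.233e-26)²/(2 × 1.673e-27 kg)
   KE ≈ 4.543e-26 J = 283.580 neV

This is an order-of-magnitude estimate of the ground state energy.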